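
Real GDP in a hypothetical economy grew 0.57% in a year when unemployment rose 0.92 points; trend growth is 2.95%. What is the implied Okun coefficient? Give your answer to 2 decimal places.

Growth form: g_Y = g_Y* - β × Δu, so β = (g_Y* - g_Y)/Δu.
β = (2.95 - 0.57)/0.92 = 2.38/0.92 = 2.59.

β ≈ 2.59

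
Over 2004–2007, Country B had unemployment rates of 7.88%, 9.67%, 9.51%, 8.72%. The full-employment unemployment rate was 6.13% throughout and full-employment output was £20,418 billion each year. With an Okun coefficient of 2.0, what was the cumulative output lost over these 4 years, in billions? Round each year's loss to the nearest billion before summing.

Year 2004: gap = -2.0 × (7.88 - 6.13) = -3.5%, loss ≈ 20418 × 3.5/100 ≈ 715.
Year 2005: gap = -2.0 × (9.67 - 6.13) = -7.08%, loss ≈ 20418 × 7.08/100 ≈ 1446.
Year 2006: gap = -2.0 × (9.51 - 6.13) = -6.76%, loss ≈ 20418 × 6.76/100 ≈ 1380.
Year 2007: gap = -2.0 × (8.72 - 6.13) = -5.18%, loss ≈ 20418 × 5.18/100 ≈ 1058.
Total lost output = 715 + 1446 + 1380 + 1058 = 4599 billion.

£4,599 billion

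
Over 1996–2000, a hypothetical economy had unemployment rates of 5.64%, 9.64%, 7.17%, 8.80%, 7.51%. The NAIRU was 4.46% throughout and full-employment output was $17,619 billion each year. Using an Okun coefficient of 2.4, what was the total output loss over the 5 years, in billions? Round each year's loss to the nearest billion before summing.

Year 1996: gap = -2.4 × (5.64 - 4.46) = -2.832%, loss ≈ 17619 × 2.832/100 ≈ 499.
Year 1997: gap = -2.4 × (9.64 - 4.46) = -12.432%, loss ≈ 17619 × 12.432/100 ≈ 2190.
Year 1998: gap = -2.4 × (7.17 - 4.46) = -6.504%, loss ≈ 17619 × 6.504/100 ≈ 1146.
Year 1999: gap = -2.4 × (8.8 - 4.46) = -10.416%, loss ≈ 17619 × 10.416/100 ≈ 1835.
Year 2000: gap = -2.4 × (7.51 - 4.46) = -7.32%, loss ≈ 17619 × 7.32/100 ≈ 1290.
Total lost output = 499 + 2190 + 1146 + 1835 + 1290 = 6960 billion.

$6,960 billion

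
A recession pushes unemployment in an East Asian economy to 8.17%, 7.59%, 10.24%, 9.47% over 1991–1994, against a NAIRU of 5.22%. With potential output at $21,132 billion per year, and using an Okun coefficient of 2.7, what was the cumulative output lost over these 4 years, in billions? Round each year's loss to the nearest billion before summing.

$8,324 billion

Year 1991: gap = -2.7 × (8.17 - 5.22) = -7.965%, loss ≈ 21132 × 7.965/100 ≈ 1683.
Year 1992: gap = -2.7 × (7.59 - 5.22) = -6.399%, loss ≈ 21132 × 6.399/100 ≈ 1352.
Year 1993: gap = -2.7 × (10.24 - 5.22) = -13.554%, loss ≈ 21132 × 13.554/100 ≈ 2864.
Year 1994: gap = -2.7 × (9.47 - 5.22) = -11.475%, loss ≈ 21132 × 11.475/100 ≈ 2425.
Total lost output = 1683 + 1352 + 2864 + 2425 = 8324 billion.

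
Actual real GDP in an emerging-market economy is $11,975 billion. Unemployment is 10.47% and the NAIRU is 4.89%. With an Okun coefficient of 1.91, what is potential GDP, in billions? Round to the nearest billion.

$13,404 billion

Unemployment gap = 10.47 - 4.89 = 5.58 points, so output gap = -1.91 × 5.58 = -10.6578%.
Since Y = Y* × (1 + gap/100), Y* = 11975/0.893422 ≈ 13404 billion.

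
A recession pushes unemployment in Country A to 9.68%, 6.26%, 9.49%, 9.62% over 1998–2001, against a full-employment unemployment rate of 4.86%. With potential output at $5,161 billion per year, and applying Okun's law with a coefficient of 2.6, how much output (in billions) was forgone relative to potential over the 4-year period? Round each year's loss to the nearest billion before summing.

$2,095 billion

Year 1998: gap = -2.6 × (9.68 - 4.86) = -12.532%, loss ≈ 5161 × 12.532/100 ≈ 647.
Year 1999: gap = -2.6 × (6.26 - 4.86) = -3.64%, loss ≈ 5161 × 3.64/100 ≈ 188.
Year 2000: gap = -2.6 × (9.49 - 4.86) = -12.038%, loss ≈ 5161 × 12.038/100 ≈ 621.
Year 2001: gap = -2.6 × (9.62 - 4.86) = -12.376%, loss ≈ 5161 × 12.376/100 ≈ 639.
Total lost output = 647 + 188 + 621 + 639 = 2095 billion.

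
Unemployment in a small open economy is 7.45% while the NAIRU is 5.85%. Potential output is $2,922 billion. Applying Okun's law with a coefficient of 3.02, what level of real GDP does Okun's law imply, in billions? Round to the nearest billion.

$2,781 billion

Unemployment gap = 7.45 - 5.85 = 1.6 points, so the output gap is -3.02 × 1.6 = -4.832%.
Actual GDP = 2922 × (1 - 4.832/100) = 2922 × 0.95168 ≈ 2781 billion.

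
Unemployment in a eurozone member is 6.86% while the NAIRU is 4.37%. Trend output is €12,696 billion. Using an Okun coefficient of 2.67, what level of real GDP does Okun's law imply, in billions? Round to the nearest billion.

Unemployment gap = 6.86 - 4.37 = 2.49 points, so the output gap is -2.67 × 2.49 = -6.6483%.
Actual GDP = 12696 × (1 - 6.6483/100) = 12696 × 0.933517 ≈ 11852 billion.

€11,852 billion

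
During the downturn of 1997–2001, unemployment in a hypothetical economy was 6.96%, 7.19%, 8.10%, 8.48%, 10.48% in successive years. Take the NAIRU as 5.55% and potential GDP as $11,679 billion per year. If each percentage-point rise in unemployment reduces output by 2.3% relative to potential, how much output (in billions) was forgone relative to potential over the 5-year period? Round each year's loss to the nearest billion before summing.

$3,616 billion

Year 1997: gap = -2.3 × (6.96 - 5.55) = -3.243%, loss ≈ 11679 × 3.243/100 ≈ 379.
Year 1998: gap = -2.3 × (7.19 - 5.55) = -3.772%, loss ≈ 11679 × 3.772/100 ≈ 441.
Year 1999: gap = -2.3 × (8.1 - 5.55) = -5.865%, loss ≈ 11679 × 5.865/100 ≈ 685.
Year 2000: gap = -2.3 × (8.48 - 5.55) = -6.739%, loss ≈ 11679 × 6.739/100 ≈ 787.
Year 2001: gap = -2.3 × (10.48 - 5.55) = -11.339%, loss ≈ 11679 × 11.339/100 ≈ 1324.
Total lost output = 379 + 441 + 685 + 787 + 1324 = 3616 billion.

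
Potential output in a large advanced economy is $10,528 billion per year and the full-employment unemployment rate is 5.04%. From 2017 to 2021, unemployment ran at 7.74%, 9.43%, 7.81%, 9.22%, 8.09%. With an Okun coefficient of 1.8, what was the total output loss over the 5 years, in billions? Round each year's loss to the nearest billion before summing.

Year 2017: gap = -1.8 × (7.74 - 5.04) = -4.86%, loss ≈ 10528 × 4.86/100 ≈ 512.
Year 2018: gap = -1.8 × (9.43 - 5.04) = -7.902%, loss ≈ 10528 × 7.902/100 ≈ 832.
Year 2019: gap = -1.8 × (7.81 - 5.04) = -4.986%, loss ≈ 10528 × 4.986/100 ≈ 525.
Year 2020: gap = -1.8 × (9.22 - 5.04) = -7.524%, loss ≈ 10528 × 7.524/100 ≈ 792.
Year 2021: gap = -1.8 × (8.09 - 5.04) = -5.49%, loss ≈ 10528 × 5.49/100 ≈ 578.
Total lost output = 512 + 832 + 525 + 792 + 578 = 3239 billion.

$3,239 billion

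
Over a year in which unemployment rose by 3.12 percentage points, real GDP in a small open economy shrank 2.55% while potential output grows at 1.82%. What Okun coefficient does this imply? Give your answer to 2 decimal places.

Growth form: g_Y = g_Y* - β × Δu, so β = (g_Y* - g_Y)/Δu.
β = (1.82 + 2.55)/3.12 = 4.37/3.12 = 1.40.

β ≈ 1.40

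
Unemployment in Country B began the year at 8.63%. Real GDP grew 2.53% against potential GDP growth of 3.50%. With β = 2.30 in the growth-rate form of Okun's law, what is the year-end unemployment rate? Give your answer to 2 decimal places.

9.05%

Growth-rate Okun's law: g_Y = g_Y* - β × Δu, so Δu = (g_Y* - g_Y)/β.
Δu = (3.5 - 2.53)/2.30 = 0.97/2.30 = 0.42 percentage points.
Year-end unemployment = 8.63 + 0.42 = 9.05%.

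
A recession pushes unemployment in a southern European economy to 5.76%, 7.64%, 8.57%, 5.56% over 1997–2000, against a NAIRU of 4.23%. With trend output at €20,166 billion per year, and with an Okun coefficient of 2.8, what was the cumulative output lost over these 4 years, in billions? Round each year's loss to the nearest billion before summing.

Year 1997: gap = -2.8 × (5.76 - 4.23) = -4.284%, loss ≈ 20166 × 4.284/100 ≈ 864.
Year 1998: gap = -2.8 × (7.64 - 4.23) = -9.548%, loss ≈ 20166 × 9.548/100 ≈ 1925.
Year 1999: gap = -2.8 × (8.57 - 4.23) = -12.152%, loss ≈ 20166 × 12.152/100 ≈ 2451.
Year 2000: gap = -2.8 × (5.56 - 4.23) = -3.724%, loss ≈ 20166 × 3.724/100 ≈ 751.
Total lost output = 864 + 1925 + 2451 + 751 = 5991 billion.

€5,991 billion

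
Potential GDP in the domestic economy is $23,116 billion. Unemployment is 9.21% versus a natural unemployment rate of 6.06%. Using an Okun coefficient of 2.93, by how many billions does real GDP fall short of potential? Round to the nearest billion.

$2,133 billion

Output gap = -2.93 × (9.21 - 6.06) = -2.93 × 3.15 = -9.2295%.
Actual GDP ≈ 23116 × 0.907705 ≈ 20983 billion, so the shortfall is 23116 - 20983 = 2133 billion.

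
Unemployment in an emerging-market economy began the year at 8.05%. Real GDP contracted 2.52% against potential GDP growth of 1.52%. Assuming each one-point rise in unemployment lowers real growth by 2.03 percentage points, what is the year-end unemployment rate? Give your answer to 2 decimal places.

Growth-rate Okun's law: g_Y = g_Y* - β × Δu, so Δu = (g_Y* - g_Y)/β.
Δu = (1.52 + 2.52)/2.03 = 4.04/2.03 = 1.99 percentage points.
Year-end unemployment = 8.05 + 1.99 = 10.04%.

10.04%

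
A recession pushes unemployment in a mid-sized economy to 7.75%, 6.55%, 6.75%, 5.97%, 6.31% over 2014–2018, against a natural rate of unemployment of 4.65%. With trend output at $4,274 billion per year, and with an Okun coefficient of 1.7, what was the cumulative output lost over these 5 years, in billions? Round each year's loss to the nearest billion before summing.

Year 2014: gap = -1.7 × (7.75 - 4.65) = -5.27%, loss ≈ 4274 × 5.27/100 ≈ 225.
Year 2015: gap = -1.7 × (6.55 - 4.65) = -3.23%, loss ≈ 4274 × 3.23/100 ≈ 138.
Year 2016: gap = -1.7 × (6.75 - 4.65) = -3.57%, loss ≈ 4274 × 3.57/100 ≈ 153.
Year 2017: gap = -1.7 × (5.97 - 4.65) = -2.244%, loss ≈ 4274 × 2.244/100 ≈ 96.
Year 2018: gap = -1.7 × (6.31 - 4.65) = -2.822%, loss ≈ 4274 × 2.822/100 ≈ 121.
Total lost output = 225 + 138 + 153 + 96 + 121 = 733 billion.

$733 billion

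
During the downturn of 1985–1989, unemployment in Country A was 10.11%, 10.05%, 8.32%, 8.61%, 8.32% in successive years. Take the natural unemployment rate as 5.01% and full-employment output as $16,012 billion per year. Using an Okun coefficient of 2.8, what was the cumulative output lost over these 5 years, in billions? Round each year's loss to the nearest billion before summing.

$9,129 billion

Year 1985: gap = -2.8 × (10.11 - 5.01) = -14.28%, loss ≈ 16012 × 14.28/100 ≈ 2287.
Year 1986: gap = -2.8 × (10.05 - 5.01) = -14.112%, loss ≈ 16012 × 14.112/100 ≈ 2260.
Year 1987: gap = -2.8 × (8.32 - 5.01) = -9.268%, loss ≈ 16012 × 9.268/100 ≈ 1484.
Year 1988: gap = -2.8 × (8.61 - 5.01) = -10.08%, loss ≈ 16012 × 10.08/100 ≈ 1614.
Year 1989: gap = -2.8 × (8.32 - 5.01) = -9.268%, loss ≈ 16012 × 9.268/100 ≈ 1484.
Total lost output = 2287 + 2260 + 1484 + 1614 + 1484 = 9129 billion.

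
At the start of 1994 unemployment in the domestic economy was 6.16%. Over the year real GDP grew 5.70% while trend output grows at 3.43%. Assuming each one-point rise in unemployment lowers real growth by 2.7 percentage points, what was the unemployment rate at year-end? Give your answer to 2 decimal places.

5.32%

Growth-rate Okun's law: g_Y = g_Y* - β × Δu, so Δu = (g_Y* - g_Y)/β.
Δu = (3.43 - 5.7)/2.7 = -2.27/2.7 = -0.84 percentage points.
Year-end unemployment = 6.16 - 0.84 = 5.32%.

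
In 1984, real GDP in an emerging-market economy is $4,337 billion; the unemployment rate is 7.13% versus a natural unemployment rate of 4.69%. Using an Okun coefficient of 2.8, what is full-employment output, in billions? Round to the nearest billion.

Unemployment gap = 7.13 - 4.69 = 2.44 points, so output gap = -2.8 × 2.44 = -6.832%.
Since Y = Y* × (1 + gap/100), Y* = 4337/0.93168 ≈ 4655 billion.

$4,655 billion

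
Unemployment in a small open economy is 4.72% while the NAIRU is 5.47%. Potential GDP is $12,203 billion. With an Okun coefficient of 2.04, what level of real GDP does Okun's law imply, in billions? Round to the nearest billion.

$12,390 billion

Unemployment gap = 4.72 - 5.47 = -0.75 points, so the output gap is -2.04 × (-0.75) = 1.53%.
Actual GDP = 12203 × (1 + 1.53/100) = 12203 × 1.0153 ≈ 12390 billion.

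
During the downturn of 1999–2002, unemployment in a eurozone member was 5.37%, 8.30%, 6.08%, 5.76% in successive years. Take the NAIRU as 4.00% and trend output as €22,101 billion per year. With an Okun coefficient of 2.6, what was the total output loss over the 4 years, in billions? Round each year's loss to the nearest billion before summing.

Year 1999: gap = -2.6 × (5.37 - 4) = -3.562%, loss ≈ 22101 × 3.562/100 ≈ 787.
Year 2000: gap = -2.6 × (8.3 - 4) = -11.18%, loss ≈ 22101 × 11.18/100 ≈ 2471.
Year 2001: gap = -2.6 × (6.08 - 4) = -5.408%, loss ≈ 22101 × 5.408/100 ≈ 1195.
Year 2002: gap = -2.6 × (5.76 - 4) = -4.576%, loss ≈ 22101 × 4.576/100 ≈ 1011.
Total lost output = 787 + 2471 + 1195 + 1011 = 5464 billion.

€5,464 billion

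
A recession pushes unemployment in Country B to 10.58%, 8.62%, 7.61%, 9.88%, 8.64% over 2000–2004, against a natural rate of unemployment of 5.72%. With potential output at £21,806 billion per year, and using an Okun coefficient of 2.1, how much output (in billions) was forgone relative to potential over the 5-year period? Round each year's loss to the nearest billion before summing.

Year 2000: gap = -2.1 × (10.58 - 5.72) = -10.206%, loss ≈ 21806 × 10.206/100 ≈ 2226.
Year 2001: gap = -2.1 × (8.62 - 5.72) = -6.09%, loss ≈ 21806 × 6.09/100 ≈ 1328.
Year 2002: gap = -2.1 × (7.61 - 5.72) = -3.969%, loss ≈ 21806 × 3.969/100 ≈ 865.
Year 2003: gap = -2.1 × (9.88 - 5.72) = -8.736%, loss ≈ 21806 × 8.736/100 ≈ 1905.
Year 2004: gap = -2.1 × (8.64 - 5.72) = -6.132%, loss ≈ 21806 × 6.132/100 ≈ 1337.
Total lost output = 2226 + 1328 + 865 + 1905 + 1337 = 7661 billion.

£7,661 billion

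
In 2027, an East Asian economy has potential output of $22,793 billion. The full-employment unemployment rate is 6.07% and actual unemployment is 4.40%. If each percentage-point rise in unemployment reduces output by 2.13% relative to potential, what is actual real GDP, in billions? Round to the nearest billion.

$23,604 billion

Unemployment gap = 4.4 - 6.07 = -1.67 points, so the output gap is -2.13 × (-1.67) = 3.5571%.
Actual GDP = 22793 × (1 + 3.5571/100) = 22793 × 1.035571 ≈ 23604 billion.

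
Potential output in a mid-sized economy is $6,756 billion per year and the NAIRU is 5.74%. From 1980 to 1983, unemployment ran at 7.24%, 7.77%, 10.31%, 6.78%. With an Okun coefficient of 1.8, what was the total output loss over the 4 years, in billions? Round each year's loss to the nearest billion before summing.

Year 1980: gap = -1.8 × (7.24 - 5.74) = -2.7%, loss ≈ 6756 × 2.7/100 ≈ 182.
Year 1981: gap = -1.8 × (7.77 - 5.74) = -3.654%, loss ≈ 6756 × 3.654/100 ≈ 247.
Year 1982: gap = -1.8 × (10.31 - 5.74) = -8.226%, loss ≈ 6756 × 8.226/100 ≈ 556.
Year 1983: gap = -1.8 × (6.78 - 5.74) = -1.872%, loss ≈ 6756 × 1.872/100 ≈ 126.
Total lost output = 182 + 247 + 556 + 126 = 1111 billion.

$1,111 billion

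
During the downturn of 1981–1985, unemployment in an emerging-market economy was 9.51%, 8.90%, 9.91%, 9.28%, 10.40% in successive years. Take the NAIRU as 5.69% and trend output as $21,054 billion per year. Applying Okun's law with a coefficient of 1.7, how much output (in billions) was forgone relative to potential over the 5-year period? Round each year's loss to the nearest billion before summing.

Year 1981: gap = -1.7 × (9.51 - 5.69) = -6.494%, loss ≈ 21054 × 6.494/100 ≈ 1367.
Year 1982: gap = -1.7 × (8.9 - 5.69) = -5.457%, loss ≈ 21054 × 5.457/100 ≈ 1149.
Year 1983: gap = -1.7 × (9.91 - 5.69) = -7.174%, loss ≈ 21054 × 7.174/100 ≈ 1510.
Year 1984: gap = -1.7 × (9.28 - 5.69) = -6.103%, loss ≈ 21054 × 6.103/100 ≈ 1285.
Year 1985: gap = -1.7 × (10.4 - 5.69) = -8.007%, loss ≈ 21054 × 8.007/100 ≈ 1686.
Total lost output = 1367 + 1149 + 1510 + 1285 + 1686 = 6997 billion.

$6,997 billion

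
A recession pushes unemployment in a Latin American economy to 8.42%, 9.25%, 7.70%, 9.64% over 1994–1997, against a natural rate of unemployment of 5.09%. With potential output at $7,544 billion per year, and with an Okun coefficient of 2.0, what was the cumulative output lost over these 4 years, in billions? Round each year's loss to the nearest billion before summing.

$2,211 billion

Year 1994: gap = -2.0 × (8.42 - 5.09) = -6.66%, loss ≈ 7544 × 6.66/100 ≈ 502.
Year 1995: gap = -2.0 × (9.25 - 5.09) = -8.32%, loss ≈ 7544 × 8.32/100 ≈ 628.
Year 1996: gap = -2.0 × (7.7 - 5.09) = -5.22%, loss ≈ 7544 × 5.22/100 ≈ 394.
Year 1997: gap = -2.0 × (9.64 - 5.09) = -9.1%, loss ≈ 7544 × 9.1/100 ≈ 687.
Total lost output = 502 + 628 + 394 + 687 = 2211 billion.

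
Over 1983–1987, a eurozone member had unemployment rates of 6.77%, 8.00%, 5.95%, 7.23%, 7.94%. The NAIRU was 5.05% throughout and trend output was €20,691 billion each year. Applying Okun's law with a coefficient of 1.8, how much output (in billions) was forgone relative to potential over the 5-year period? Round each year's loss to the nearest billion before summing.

Year 1983: gap = -1.8 × (6.77 - 5.05) = -3.096%, loss ≈ 20691 × 3.096/100 ≈ 641.
Year 1984: gap = -1.8 × (8 - 5.05) = -5.31%, loss ≈ 20691 × 5.31/100 ≈ 1099.
Year 1985: gap = -1.8 × (5.95 - 5.05) = -1.62%, loss ≈ 20691 × 1.62/100 ≈ 335.
Year 1986: gap = -1.8 × (7.23 - 5.05) = -3.924%, loss ≈ 20691 × 3.924/100 ≈ 812.
Year 1987: gap = -1.8 × (7.94 - 5.05) = -5.202%, loss ≈ 20691 × 5.202/100 ≈ 1076.
Total lost output = 641 + 1099 + 335 + 812 + 1076 = 3963 billion.

€3,963 billion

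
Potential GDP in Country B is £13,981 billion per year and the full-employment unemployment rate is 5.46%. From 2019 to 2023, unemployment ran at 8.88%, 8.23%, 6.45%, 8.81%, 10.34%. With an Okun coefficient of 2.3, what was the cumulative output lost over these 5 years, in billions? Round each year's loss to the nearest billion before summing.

£4,955 billion

Year 2019: gap = -2.3 × (8.88 - 5.46) = -7.866%, loss ≈ 13981 × 7.866/100 ≈ 1100.
Year 2020: gap = -2.3 × (8.23 - 5.46) = -6.371%, loss ≈ 13981 × 6.371/100 ≈ 891.
Year 2021: gap = -2.3 × (6.45 - 5.46) = -2.277%, loss ≈ 13981 × 2.277/100 ≈ 318.
Year 2022: gap = -2.3 × (8.81 - 5.46) = -7.705%, loss ≈ 13981 × 7.705/100 ≈ 1077.
Year 2023: gap = -2.3 × (10.34 - 5.46) = -11.224%, loss ≈ 13981 × 11.224/100 ≈ 1569.
Total lost output = 1100 + 891 + 318 + 1077 + 1569 = 4955 billion.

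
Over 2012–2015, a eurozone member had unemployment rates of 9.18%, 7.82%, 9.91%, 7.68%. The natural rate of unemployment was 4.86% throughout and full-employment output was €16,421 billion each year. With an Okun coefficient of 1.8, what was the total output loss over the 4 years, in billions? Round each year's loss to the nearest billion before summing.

€4,479 billion

Year 2012: gap = -1.8 × (9.18 - 4.86) = -7.776%, loss ≈ 16421 × 7.776/100 ≈ 1277.
Year 2013: gap = -1.8 × (7.82 - 4.86) = -5.328%, loss ≈ 16421 × 5.328/100 ≈ 875.
Year 2014: gap = -1.8 × (9.91 - 4.86) = -9.09%, loss ≈ 16421 × 9.09/100 ≈ 1493.
Year 2015: gap = -1.8 × (7.68 - 4.86) = -5.076%, loss ≈ 16421 × 5.076/100 ≈ 834.
Total lost output = 1277 + 875 + 1493 + 834 = 4479 billion.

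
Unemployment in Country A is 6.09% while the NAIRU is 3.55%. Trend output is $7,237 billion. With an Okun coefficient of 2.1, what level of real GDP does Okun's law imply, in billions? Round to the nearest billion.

$6,851 billion

Unemployment gap = 6.09 - 3.55 = 2.54 points, so the output gap is -2.1 × 2.54 = -5.334%.
Actual GDP = 7237 × (1 - 5.334/100) = 7237 × 0.94666 ≈ 6851 billion.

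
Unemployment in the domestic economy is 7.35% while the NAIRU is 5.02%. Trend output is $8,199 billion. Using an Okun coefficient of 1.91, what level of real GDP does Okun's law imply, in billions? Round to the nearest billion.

Unemployment gap = 7.35 - 5.02 = 2.33 points, so the output gap is -1.91 × 2.33 = -4.4503%.
Actual GDP = 8199 × (1 - 4.4503/100) = 8199 × 0.955497 ≈ 7834 billion.

$7,834 billion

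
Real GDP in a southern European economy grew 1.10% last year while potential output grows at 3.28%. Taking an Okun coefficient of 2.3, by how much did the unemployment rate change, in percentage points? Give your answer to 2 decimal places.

Growth-rate Okun's law: g_Y = g_Y* - β × Δu, so Δu = (g_Y* - g_Y)/β.
Δu = (3.28 - 1.1)/2.3 = 2.18/2.3 = 0.95 percentage points.

0.95 percentage points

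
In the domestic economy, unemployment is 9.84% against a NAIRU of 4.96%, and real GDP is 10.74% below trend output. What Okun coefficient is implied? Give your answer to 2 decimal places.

Okun's law: output gap = -β × (u - u*).
-10.74 = -β × (9.84 - 4.96) = -β × 4.88, so β = 10.74/4.88 = 2.20.

β ≈ 2.20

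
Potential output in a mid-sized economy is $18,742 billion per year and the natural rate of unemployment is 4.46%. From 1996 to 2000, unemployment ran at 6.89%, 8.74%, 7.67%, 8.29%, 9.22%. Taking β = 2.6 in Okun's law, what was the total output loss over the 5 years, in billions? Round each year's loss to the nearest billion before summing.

Year 1996: gap = -2.6 × (6.89 - 4.46) = -6.318%, loss ≈ 18742 × 6.318/100 ≈ 1184.
Year 1997: gap = -2.6 × (8.74 - 4.46) = -11.128%, loss ≈ 18742 × 11.128/100 ≈ 2086.
Year 1998: gap = -2.6 × (7.67 - 4.46) = -8.346%, loss ≈ 18742 × 8.346/100 ≈ 1564.
Year 1999: gap = -2.6 × (8.29 - 4.46) = -9.958%, loss ≈ 18742 × 9.958/100 ≈ 1866.
Year 2000: gap = -2.6 × (9.22 - 4.46) = -12.376%, loss ≈ 18742 × 12.376/100 ≈ 2320.
Total lost output = 1184 + 2086 + 1564 + 1866 + 2320 = 9020 billion.

$9,020 billion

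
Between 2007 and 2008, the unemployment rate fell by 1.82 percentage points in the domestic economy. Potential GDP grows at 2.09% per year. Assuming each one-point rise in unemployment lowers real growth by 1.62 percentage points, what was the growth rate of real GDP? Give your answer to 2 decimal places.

Growth-rate Okun's law: g_Y = g_Y* - β × Δu.
g_Y = 2.09 - 1.62 × (-1.82) = 2.09 + 2.9484 = 5.0384%, i.e. 5.04% to 2 d.p.

5.04%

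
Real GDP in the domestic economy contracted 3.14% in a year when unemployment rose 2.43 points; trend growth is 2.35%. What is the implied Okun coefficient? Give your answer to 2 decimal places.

Growth form: g_Y = g_Y* - β × Δu, so β = (g_Y* - g_Y)/Δu.
β = (2.35 + 3.14)/2.43 = 5.49/2.43 = 2.26.

β ≈ 2.26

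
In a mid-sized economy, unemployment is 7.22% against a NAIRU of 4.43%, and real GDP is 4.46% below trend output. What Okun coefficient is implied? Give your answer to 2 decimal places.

Okun's law: output gap = -β × (u - u*).
-4.46 = -β × (7.22 - 4.43) = -β × 2.79, so β = 4.46/2.79 = 1.60.

β ≈ 1.60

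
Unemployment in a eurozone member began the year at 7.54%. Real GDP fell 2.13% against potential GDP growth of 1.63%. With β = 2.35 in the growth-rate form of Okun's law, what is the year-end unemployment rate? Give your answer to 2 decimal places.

9.14%

Growth-rate Okun's law: g_Y = g_Y* - β × Δu, so Δu = (g_Y* - g_Y)/β.
Δu = (1.63 + 2.13)/2.35 = 3.76/2.35 = 1.60 percentage points.
Year-end unemployment = 7.54 + 1.6 = 9.14%.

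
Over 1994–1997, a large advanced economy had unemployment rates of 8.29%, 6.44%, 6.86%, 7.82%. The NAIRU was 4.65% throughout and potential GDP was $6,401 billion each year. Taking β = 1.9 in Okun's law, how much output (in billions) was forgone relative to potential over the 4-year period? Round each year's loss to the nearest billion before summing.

$1,316 billion

Year 1994: gap = -1.9 × (8.29 - 4.65) = -6.916%, loss ≈ 6401 × 6.916/100 ≈ 443.
Year 1995: gap = -1.9 × (6.44 - 4.65) = -3.401%, loss ≈ 6401 × 3.401/100 ≈ 218.
Year 1996: gap = -1.9 × (6.86 - 4.65) = -4.199%, loss ≈ 6401 × 4.199/100 ≈ 269.
Year 1997: gap = -1.9 × (7.82 - 4.65) = -6.023%, loss ≈ 6401 × 6.023/100 ≈ 386.
Total lost output = 443 + 218 + 269 + 386 = 1316 billion.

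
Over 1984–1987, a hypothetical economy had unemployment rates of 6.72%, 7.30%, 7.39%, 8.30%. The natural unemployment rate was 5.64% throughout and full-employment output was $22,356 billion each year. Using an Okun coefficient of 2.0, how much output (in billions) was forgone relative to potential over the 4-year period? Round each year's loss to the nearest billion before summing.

$3,196 billion

Year 1984: gap = -2.0 × (6.72 - 5.64) = -2.16%, loss ≈ 22356 × 2.16/100 ≈ 483.
Year 1985: gap = -2.0 × (7.3 - 5.64) = -3.32%, loss ≈ 22356 × 3.32/100 ≈ 742.
Year 1986: gap = -2.0 × (7.39 - 5.64) = -3.5%, loss ≈ 22356 × 3.5/100 ≈ 782.
Year 1987: gap = -2.0 × (8.3 - 5.64) = -5.32%, loss ≈ 22356 × 5.32/100 ≈ 1189.
Total lost output = 483 + 742 + 782 + 1189 = 3196 billion.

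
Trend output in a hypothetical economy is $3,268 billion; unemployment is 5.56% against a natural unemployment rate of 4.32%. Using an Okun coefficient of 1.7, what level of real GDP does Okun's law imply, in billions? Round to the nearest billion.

$3,199 billion

Unemployment gap = 5.56 - 4.32 = 1.24 points, so the output gap is -1.7 × 1.24 = -2.108%.
Actual GDP = 3268 × (1 - 2.108/100) = 3268 × 0.97892 ≈ 3199 billion.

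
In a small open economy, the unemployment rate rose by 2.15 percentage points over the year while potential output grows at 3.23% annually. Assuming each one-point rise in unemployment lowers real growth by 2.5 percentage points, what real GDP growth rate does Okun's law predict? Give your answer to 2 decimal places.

Growth-rate Okun's law: g_Y = g_Y* - β × Δu.
g_Y = 3.23 - 2.5 × (2.15) = 3.23 - 5.375 = -2.145%, i.e. -2.15% to 2 d.p.

-2.15%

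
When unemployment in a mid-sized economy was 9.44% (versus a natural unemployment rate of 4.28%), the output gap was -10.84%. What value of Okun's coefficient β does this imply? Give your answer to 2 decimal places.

β ≈ 2.10

Okun's law: output gap = -β × (u - u*).
-10.84 = -β × (9.44 - 4.28) = -β × 5.16, so β = 10.84/5.16 = 2.10.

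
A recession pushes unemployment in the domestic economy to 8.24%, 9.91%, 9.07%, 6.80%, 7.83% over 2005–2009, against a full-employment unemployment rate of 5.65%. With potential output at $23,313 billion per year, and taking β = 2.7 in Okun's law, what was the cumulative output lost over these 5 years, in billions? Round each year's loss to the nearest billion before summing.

Year 2005: gap = -2.7 × (8.24 - 5.65) = -6.993%, loss ≈ 23313 × 6.993/100 ≈ 1630.
Year 2006: gap = -2.7 × (9.91 - 5.65) = -11.502%, loss ≈ 23313 × 11.502/100 ≈ 2681.
Year 2007: gap = -2.7 × (9.07 - 5.65) = -9.234%, loss ≈ 23313 × 9.234/100 ≈ 2153.
Year 2008: gap = -2.7 × (6.8 - 5.65) = -3.105%, loss ≈ 23313 × 3.105/100 ≈ 724.
Year 2009: gap = -2.7 × (7.83 - 5.65) = -5.886%, loss ≈ 23313 × 5.886/100 ≈ 1372.
Total lost output = 1630 + 2681 + 2153 + 724 + 1372 = 8560 billion.

$8,560 billion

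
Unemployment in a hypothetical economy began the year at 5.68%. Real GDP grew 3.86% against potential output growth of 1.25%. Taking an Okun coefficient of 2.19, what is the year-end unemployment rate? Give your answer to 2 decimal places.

Growth-rate Okun's law: g_Y = g_Y* - β × Δu, so Δu = (g_Y* - g_Y)/β.
Δu = (1.25 - 3.86)/2.19 = -2.61/2.19 = -1.19 percentage points.
Year-end unemployment = 5.68 - 1.19 = 4.49%.

4.49%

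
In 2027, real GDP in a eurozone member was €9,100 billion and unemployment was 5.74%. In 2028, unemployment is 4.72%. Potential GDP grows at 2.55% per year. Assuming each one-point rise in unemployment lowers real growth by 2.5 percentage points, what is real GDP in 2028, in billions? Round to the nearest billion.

€9,564 billion

Δu = 4.72 - 5.74 = -1.02 points.
Okun's law (growth form): g_Y = g_Y* - β × Δu = 2.55 - 2.5 × (-1.02) = 2.55 + 2.55 = 5.1%.
Real GDP in the next year = 9100 × (1 + 5.1/100) = 9100 × 1.051 ≈ 9564 billion.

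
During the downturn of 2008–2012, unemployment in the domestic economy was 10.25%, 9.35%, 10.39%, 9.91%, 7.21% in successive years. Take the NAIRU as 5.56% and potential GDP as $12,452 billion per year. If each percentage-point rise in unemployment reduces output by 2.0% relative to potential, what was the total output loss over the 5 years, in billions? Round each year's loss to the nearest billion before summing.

$4,809 billion

Year 2008: gap = -2.0 × (10.25 - 5.56) = -9.38%, loss ≈ 12452 × 9.38/100 ≈ 1168.
Year 2009: gap = -2.0 × (9.35 - 5.56) = -7.58%, loss ≈ 12452 × 7.58/100 ≈ 944.
Year 2010: gap = -2.0 × (10.39 - 5.56) = -9.66%, loss ≈ 12452 × 9.66/100 ≈ 1203.
Year 2011: gap = -2.0 × (9.91 - 5.56) = -8.7%, loss ≈ 12452 × 8.7/100 ≈ 1083.
Year 2012: gap = -2.0 × (7.21 - 5.56) = -3.3%, loss ≈ 12452 × 3.3/100 ≈ 411.
Total lost output = 1168 + 944 + 1203 + 1083 + 411 = 4809 billion.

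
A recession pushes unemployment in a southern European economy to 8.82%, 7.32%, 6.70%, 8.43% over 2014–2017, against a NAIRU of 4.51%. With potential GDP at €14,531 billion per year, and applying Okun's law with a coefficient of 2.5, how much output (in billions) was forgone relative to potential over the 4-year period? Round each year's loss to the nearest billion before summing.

€4,807 billion

Year 2014: gap = -2.5 × (8.82 - 4.51) = -10.775%, loss ≈ 14531 × 10.775/100 ≈ 1566.
Year 2015: gap = -2.5 × (7.32 - 4.51) = -7.025%, loss ≈ 14531 × 7.025/100 ≈ 1021.
Year 2016: gap = -2.5 × (6.7 - 4.51) = -5.475%, loss ≈ 14531 × 5.475/100 ≈ 796.
Year 2017: gap = -2.5 × (8.43 - 4.51) = -9.8%, loss ≈ 14531 × 9.8/100 ≈ 1424.
Total lost output = 1566 + 1021 + 796 + 1424 = 4807 billion.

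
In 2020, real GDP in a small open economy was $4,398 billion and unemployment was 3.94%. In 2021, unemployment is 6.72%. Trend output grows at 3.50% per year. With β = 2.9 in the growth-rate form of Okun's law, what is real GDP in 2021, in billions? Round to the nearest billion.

Δu = 6.72 - 3.94 = 2.78 points.
Okun's law (growth form): g_Y = g_Y* - β × Δu = 3.50 - 2.9 × (2.78) = 3.5 - 8.062 = -4.562%.
Real GDP in the next year = 4398 × (1 - 4.562/100) = 4398 × 0.95438 ≈ 4197 billion.

$4,197 billion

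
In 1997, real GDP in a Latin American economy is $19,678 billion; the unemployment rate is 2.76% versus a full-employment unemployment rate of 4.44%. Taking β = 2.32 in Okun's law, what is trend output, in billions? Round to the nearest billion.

Unemployment gap = 2.76 - 4.44 = -1.68 points, so output gap = -2.32 × (-1.68) = 3.8976%.
Since Y = Y* × (1 + gap/100), Y* = 19678/1.038976 ≈ 18940 billion.

$18,940 billion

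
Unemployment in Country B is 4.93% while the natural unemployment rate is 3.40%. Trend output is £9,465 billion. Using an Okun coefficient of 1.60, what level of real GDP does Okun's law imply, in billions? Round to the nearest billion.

Unemployment gap = 4.93 - 3.4 = 1.53 points, so the output gap is -1.6 × 1.53 = -2.448%.
Actual GDP = 9465 × (1 - 2.448/100) = 9465 × 0.97552 ≈ 9233 billion.

£9,233 billion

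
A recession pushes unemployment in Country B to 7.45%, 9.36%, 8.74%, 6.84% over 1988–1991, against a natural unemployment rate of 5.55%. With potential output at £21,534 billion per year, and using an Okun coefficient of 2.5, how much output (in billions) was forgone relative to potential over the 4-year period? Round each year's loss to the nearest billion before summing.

Year 1988: gap = -2.5 × (7.45 - 5.55) = -4.75%, loss ≈ 21534 × 4.75/100 ≈ 1023.
Year 1989: gap = -2.5 × (9.36 - 5.55) = -9.525%, loss ≈ 21534 × 9.525/100 ≈ 2051.
Year 1990: gap = -2.5 × (8.74 - 5.55) = -7.975%, loss ≈ 21534 × 7.975/100 ≈ 1717.
Year 1991: gap = -2.5 × (6.84 - 5.55) = -3.225%, loss ≈ 21534 × 3.225/100 ≈ 694.
Total lost output = 1023 + 2051 + 1717 + 694 = 5485 billion.

£5,485 billion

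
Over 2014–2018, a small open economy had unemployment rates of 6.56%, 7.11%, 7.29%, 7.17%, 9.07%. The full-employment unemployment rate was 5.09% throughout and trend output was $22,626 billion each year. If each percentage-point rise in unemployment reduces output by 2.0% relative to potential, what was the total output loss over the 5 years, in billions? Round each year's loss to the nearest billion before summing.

Year 2014: gap = -2.0 × (6.56 - 5.09) = -2.94%, loss ≈ 22626 × 2.94/100 ≈ 665.
Year 2015: gap = -2.0 × (7.11 - 5.09) = -4.04%, loss ≈ 22626 × 4.04/100 ≈ 914.
Year 2016: gap = -2.0 × (7.29 - 5.09) = -4.4%, loss ≈ 22626 × 4.4/100 ≈ 996.
Year 2017: gap = -2.0 × (7.17 - 5.09) = -4.16%, loss ≈ 22626 × 4.16/100 ≈ 941.
Year 2018: gap = -2.0 × (9.07 - 5.09) = -7.96%, loss ≈ 22626 × 7.96/100 ≈ 1801.
Total lost output = 665 + 914 + 996 + 941 + 1801 = 5317 billion.

$5,317 billion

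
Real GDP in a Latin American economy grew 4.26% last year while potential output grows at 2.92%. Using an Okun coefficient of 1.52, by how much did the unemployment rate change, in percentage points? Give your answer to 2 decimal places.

-0.88 percentage points

Growth-rate Okun's law: g_Y = g_Y* - β × Δu, so Δu = (g_Y* - g_Y)/β.
Δu = (2.92 - 4.26)/1.52 = -1.34/1.52 = -0.88 percentage points.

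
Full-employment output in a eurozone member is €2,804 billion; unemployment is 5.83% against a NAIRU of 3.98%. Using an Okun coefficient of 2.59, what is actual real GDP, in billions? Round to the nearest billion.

Unemployment gap = 5.83 - 3.98 = 1.85 points, so the output gap is -2.59 × 1.85 = -4.7915%.
Actual GDP = 2804 × (1 - 4.7915/100) = 2804 × 0.952085 ≈ 2670 billion.

€2,670 billion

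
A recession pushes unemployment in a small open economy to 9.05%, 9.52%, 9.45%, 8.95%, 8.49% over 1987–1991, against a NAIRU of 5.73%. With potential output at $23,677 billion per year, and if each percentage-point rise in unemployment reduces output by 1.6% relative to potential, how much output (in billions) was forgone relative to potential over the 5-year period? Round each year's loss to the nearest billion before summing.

$6,369 billion

Year 1987: gap = -1.6 × (9.05 - 5.73) = -5.312%, loss ≈ 23677 × 5.312/100 ≈ 1258.
Year 1988: gap = -1.6 × (9.52 - 5.73) = -6.064%, loss ≈ 23677 × 6.064/100 ≈ 1436.
Year 1989: gap = -1.6 × (9.45 - 5.73) = -5.952%, loss ≈ 23677 × 5.952/100 ≈ 1409.
Year 1990: gap = -1.6 × (8.95 - 5.73) = -5.152%, loss ≈ 23677 × 5.152/100 ≈ 1220.
Year 1991: gap = -1.6 × (8.49 - 5.73) = -4.416%, loss ≈ 23677 × 4.416/100 ≈ 1046.
Total lost output = 1258 + 1436 + 1409 + 1220 + 1046 = 6369 billion.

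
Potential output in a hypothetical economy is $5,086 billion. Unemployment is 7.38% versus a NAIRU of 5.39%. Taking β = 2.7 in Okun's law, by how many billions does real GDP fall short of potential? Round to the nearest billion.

$273 billion

Output gap = -2.7 × (7.38 - 5.39) = -2.7 × 1.99 = -5.373%.
Actual GDP ≈ 5086 × 0.94627 ≈ 4813 billion, so the shortfall is 5086 - 4813 = 273 billion.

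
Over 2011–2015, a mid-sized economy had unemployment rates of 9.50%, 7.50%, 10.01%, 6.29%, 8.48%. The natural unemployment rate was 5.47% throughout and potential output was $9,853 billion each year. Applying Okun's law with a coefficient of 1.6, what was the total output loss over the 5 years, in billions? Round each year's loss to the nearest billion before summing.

Year 2011: gap = -1.6 × (9.5 - 5.47) = -6.448%, loss ≈ 9853 × 6.448/100 ≈ 635.
Year 2012: gap = -1.6 × (7.5 - 5.47) = -3.248%, loss ≈ 9853 × 3.248/100 ≈ 320.
Year 2013: gap = -1.6 × (10.01 - 5.47) = -7.264%, loss ≈ 9853 × 7.264/100 ≈ 716.
Year 2014: gap = -1.6 × (6.29 - 5.47) = -1.312%, loss ≈ 9853 × 1.312/100 ≈ 129.
Year 2015: gap = -1.6 × (8.48 - 5.47) = -4.816%, loss ≈ 9853 × 4.816/100 ≈ 475.
Total lost output = 635 + 320 + 716 + 129 + 475 = 2275 billion.

$2,275 billion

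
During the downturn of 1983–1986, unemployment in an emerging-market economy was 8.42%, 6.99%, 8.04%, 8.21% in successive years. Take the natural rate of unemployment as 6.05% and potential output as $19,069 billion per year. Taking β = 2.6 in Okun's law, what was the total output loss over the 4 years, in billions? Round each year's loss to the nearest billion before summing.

$3,699 billion

Year 1983: gap = -2.6 × (8.42 - 6.05) = -6.162%, loss ≈ 19069 × 6.162/100 ≈ 1175.
Year 1984: gap = -2.6 × (6.99 - 6.05) = -2.444%, loss ≈ 19069 × 2.444/100 ≈ 466.
Year 1985: gap = -2.6 × (8.04 - 6.05) = -5.174%, loss ≈ 19069 × 5.174/100 ≈ 987.
Year 1986: gap = -2.6 × (8.21 - 6.05) = -5.616%, loss ≈ 19069 × 5.616/100 ≈ 1071.
Total lost output = 1175 + 466 + 987 + 1071 = 3699 billion.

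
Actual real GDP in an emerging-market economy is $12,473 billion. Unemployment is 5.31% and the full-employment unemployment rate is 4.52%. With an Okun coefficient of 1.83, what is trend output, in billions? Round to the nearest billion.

$12,656 billion

Unemployment gap = 5.31 - 4.52 = 0.79 points, so output gap = -1.83 × 0.79 = -1.4457%.
Since Y = Y* × (1 + gap/100), Y* = 12473/0.985543 ≈ 12656 billion.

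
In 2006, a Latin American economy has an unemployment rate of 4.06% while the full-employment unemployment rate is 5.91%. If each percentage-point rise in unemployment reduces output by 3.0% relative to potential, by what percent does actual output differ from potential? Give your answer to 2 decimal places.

5.55%

The unemployment gap is 4.06 - 5.91 = -1.85 percentage points.
Okun's law gives an output gap of -3 × (-1.85) = 5.55%, i.e. 5.55% above potential.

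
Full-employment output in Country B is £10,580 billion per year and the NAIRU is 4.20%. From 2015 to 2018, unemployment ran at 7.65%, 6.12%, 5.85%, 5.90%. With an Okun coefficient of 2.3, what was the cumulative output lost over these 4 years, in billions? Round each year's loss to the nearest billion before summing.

£2,123 billion

Year 2015: gap = -2.3 × (7.65 - 4.2) = -7.935%, loss ≈ 10580 × 7.935/100 ≈ 840.
Year 2016: gap = -2.3 × (6.12 - 4.2) = -4.416%, loss ≈ 10580 × 4.416/100 ≈ 467.
Year 2017: gap = -2.3 × (5.85 - 4.2) = -3.795%, loss ≈ 10580 × 3.795/100 ≈ 402.
Year 2018: gap = -2.3 × (5.9 - 4.2) = -3.91%, loss ≈ 10580 × 3.91/100 ≈ 414.
Total lost output = 840 + 467 + 402 + 414 = 2123 billion.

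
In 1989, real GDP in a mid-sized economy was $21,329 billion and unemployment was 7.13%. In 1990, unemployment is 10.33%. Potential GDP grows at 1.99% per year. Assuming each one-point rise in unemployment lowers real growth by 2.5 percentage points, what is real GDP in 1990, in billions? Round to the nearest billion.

$20,047 billion

Δu = 10.33 - 7.13 = 3.2 points.
Okun's law (growth form): g_Y = g_Y* - β × Δu = 1.99 - 2.5 × (3.20) = 1.99 - 8 = -6.01%.
Real GDP in the next year = 21329 × (1 - 6.01/100) = 21329 × 0.9399 ≈ 20047 billion.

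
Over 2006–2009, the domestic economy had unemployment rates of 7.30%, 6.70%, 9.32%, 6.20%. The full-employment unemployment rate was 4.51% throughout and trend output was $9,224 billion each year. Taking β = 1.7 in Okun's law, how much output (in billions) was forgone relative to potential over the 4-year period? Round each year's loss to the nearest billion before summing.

$1,799 billion

Year 2006: gap = -1.7 × (7.3 - 4.51) = -4.743%, loss ≈ 9224 × 4.743/100 ≈ 437.
Year 2007: gap = -1.7 × (6.7 - 4.51) = -3.723%, loss ≈ 9224 × 3.723/100 ≈ 343.
Year 2008: gap = -1.7 × (9.32 - 4.51) = -8.177%, loss ≈ 9224 × 8.177/100 ≈ 754.
Year 2009: gap = -1.7 × (6.2 - 4.51) = -2.873%, loss ≈ 9224 × 2.873/100 ≈ 265.
Total lost output = 437 + 343 + 754 + 265 = 1799 billion.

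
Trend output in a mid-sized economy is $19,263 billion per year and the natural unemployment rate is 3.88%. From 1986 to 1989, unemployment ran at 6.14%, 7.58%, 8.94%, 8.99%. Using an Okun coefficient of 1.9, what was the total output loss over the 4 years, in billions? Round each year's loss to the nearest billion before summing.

$5,903 billion

Year 1986: gap = -1.9 × (6.14 - 3.88) = -4.294%, loss ≈ 19263 × 4.294/100 ≈ 827.
Year 1987: gap = -1.9 × (7.58 - 3.88) = -7.03%, loss ≈ 19263 × 7.03/100 ≈ 1354.
Year 1988: gap = -1.9 × (8.94 - 3.88) = -9.614%, loss ≈ 19263 × 9.614/100 ≈ 1852.
Year 1989: gap = -1.9 × (8.99 - 3.88) = -9.709%, loss ≈ 19263 × 9.709/100 ≈ 1870.
Total lost output = 827 + 1354 + 1852 + 1870 = 5903 billion.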